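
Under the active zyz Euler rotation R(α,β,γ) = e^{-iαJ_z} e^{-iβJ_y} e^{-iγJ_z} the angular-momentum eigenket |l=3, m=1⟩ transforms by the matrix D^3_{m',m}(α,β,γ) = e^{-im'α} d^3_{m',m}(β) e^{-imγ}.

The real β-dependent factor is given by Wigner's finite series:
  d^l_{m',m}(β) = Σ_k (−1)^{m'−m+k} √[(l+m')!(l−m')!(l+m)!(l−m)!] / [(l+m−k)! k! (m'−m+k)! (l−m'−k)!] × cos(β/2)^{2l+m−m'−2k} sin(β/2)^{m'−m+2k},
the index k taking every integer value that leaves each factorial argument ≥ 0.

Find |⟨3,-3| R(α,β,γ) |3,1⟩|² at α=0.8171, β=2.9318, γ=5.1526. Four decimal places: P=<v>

D^3_{-3,1}(0.8171,2.9318,5.1526) = e^{-i·-3·0.8171}·d^3_{-3,1}(2.9318)·e^{-i·1·5.1526}. Compute d first:
c=cos(2.9318/2)=0.104704, s=sin(2.9318/2)=0.994503; N=√[1·720·24·2]=185.903201
Admissible k: 4..4 (factorial args all ≥0)
  k=4: (−1)^0·185.9032/(48)·0.1047^2·0.9945^4 = +0.041533
d^3_{-3,1}(2.9318) = +0.041533
|D^3_{-3,1}|² = |d^3_{-3,1}(β)|² = (+0.041533)² = 0.001725 (the z-rotation phases have unit modulus)

P=0.0017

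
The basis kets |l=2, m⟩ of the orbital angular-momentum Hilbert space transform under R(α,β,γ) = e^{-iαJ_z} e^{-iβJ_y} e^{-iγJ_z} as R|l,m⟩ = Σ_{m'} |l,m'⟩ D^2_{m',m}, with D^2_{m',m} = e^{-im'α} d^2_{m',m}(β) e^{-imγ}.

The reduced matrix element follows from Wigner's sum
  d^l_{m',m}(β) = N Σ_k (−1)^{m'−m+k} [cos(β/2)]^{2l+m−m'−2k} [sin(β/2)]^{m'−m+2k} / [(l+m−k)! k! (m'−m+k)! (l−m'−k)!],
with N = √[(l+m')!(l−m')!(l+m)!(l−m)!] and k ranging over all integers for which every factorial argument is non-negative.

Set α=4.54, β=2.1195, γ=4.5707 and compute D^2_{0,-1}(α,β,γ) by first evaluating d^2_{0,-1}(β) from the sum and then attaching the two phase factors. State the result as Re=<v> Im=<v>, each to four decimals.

Re=-0.0770 Im=-0.5396

Split into d^2_{0,-1}(β=2.1195) × two z-phases.
With c≡cos(β/2)=0.489090 and s≡sin(β/2)=0.872233, N=[2·2·1·6]^{1/2}=4.898979
The bounds max(0,m−m')=0 and min(l+m,l−m')=1 give 2 terms
  k=0: (−1)^1·4.8990/(2)·0.4891^3·0.8722^1 = -0.249963
  k=1: (−1)^2·4.8990/(2)·0.4891^1·0.8722^3 = +0.794991
d^2_{0,-1}(2.1195) = -0.249963 +0.794991 = +0.545029
Phases: e^{-i·(0)·4.54}=+1.000000+0.000000i, e^{-i·(-1)·4.5707}=-0.141215-0.989979i ⇒ D=-0.076966-0.539567i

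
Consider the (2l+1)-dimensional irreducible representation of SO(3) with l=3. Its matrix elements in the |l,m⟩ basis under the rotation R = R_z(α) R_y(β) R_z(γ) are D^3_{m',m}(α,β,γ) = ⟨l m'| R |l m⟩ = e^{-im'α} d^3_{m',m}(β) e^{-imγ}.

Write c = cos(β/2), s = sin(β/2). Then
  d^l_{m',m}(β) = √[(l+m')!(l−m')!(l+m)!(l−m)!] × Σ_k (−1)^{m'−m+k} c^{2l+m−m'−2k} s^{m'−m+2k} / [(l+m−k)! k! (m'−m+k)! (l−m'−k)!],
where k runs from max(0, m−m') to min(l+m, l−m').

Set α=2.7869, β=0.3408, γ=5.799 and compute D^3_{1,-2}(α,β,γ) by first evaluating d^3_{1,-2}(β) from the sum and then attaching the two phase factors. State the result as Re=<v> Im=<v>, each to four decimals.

Re=0.0238 Im=-0.0167

D^3_{1,-2}(2.7869,0.3408,5.799) = e^{-i·1·2.7869}·d^3_{1,-2}(0.3408)·e^{-i·-2·5.799}. Compute d first:
c=cos(0.3408/2)=0.985517, s=sin(0.3408/2)=0.169577; N=√[24·2·1·120]=75.894664
k∈{0,1} keeps every argument non-negative
  k=0: (−1)^3·75.8947/(12)·0.9855^3·0.1696^3 = -0.029520
  k=1: (−1)^4·75.8947/(24)·0.9855^1·0.1696^5 = +0.000437
d^3_{1,-2}(0.3408) = -0.029520 +0.000437 = -0.029083
D = (-0.937753-0.347302i)·(-0.029083)·(+0.566643-0.823964i) = +0.023777-0.016748i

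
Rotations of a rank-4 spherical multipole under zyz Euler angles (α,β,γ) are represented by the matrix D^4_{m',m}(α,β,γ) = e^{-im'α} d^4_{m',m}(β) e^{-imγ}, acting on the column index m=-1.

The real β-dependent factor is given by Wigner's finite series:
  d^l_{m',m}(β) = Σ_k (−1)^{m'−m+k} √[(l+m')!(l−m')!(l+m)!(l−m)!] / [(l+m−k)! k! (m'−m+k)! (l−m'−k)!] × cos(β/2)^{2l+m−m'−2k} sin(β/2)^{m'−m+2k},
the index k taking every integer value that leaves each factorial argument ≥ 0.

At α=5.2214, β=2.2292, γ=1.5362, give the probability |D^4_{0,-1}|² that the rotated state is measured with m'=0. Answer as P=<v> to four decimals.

D^4_{0,-1}(5.2214,2.2292,1.5362) = e^{-i·0·5.2214}·d^4_{0,-1}(2.2292)·e^{-i·-1·1.5362}. Compute d first:
Half-angle: c=0.440537, s=0.897735. N=√(24·24·6·120)=643.987578
k: max(0,(-1)−(0))=0 … min(4+(-1),4−(0))=3
  k=0: (−1)^1·643.9876/(144)·0.4405^7·0.8977^1 = -0.012928
  k=1: (−1)^2·643.9876/(24)·0.4405^5·0.8977^3 = +0.322122
  k=2: (−1)^3·643.9876/(24)·0.4405^3·0.8977^5 = -1.337680
  k=3: (−1)^4·643.9876/(144)·0.4405^1·0.8977^7 = +0.925834
d^4_{0,-1}(2.2292) = -0.012928 +0.322122 -1.337680 +0.925834 = -0.102653
|D^4_{0,-1}|² = |d^4_{0,-1}(β)|² = (-0.102653)² = 0.010538 (the z-rotation phases have unit modulus)

P=0.0105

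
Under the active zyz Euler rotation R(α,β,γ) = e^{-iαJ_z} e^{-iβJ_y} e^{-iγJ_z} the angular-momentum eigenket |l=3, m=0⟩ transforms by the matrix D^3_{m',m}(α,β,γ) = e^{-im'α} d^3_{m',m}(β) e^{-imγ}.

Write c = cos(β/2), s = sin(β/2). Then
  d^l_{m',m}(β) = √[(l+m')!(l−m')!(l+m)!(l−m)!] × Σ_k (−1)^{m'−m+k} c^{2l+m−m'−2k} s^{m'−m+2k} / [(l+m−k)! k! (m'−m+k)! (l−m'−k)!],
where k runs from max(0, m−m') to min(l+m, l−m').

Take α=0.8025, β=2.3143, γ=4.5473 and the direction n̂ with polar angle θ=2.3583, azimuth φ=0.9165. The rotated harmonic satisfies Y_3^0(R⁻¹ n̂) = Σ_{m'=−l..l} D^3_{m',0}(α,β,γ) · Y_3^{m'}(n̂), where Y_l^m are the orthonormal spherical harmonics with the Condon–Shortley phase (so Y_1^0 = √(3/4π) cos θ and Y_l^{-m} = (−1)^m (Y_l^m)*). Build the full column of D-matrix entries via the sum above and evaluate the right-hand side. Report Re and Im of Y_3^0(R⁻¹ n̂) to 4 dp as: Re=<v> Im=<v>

Need the full column D^3_{m',0} for m'=−3..3 at α=0.8025, β=2.3143, γ=4.5473.
cos(β/2)=0.401951, sin(β/2)=0.915661
d^3_{-3,0}: single k=3 term ⇒ +0.222966;  D = -0.165538+0.149368i
d^3_{-2,0}: k∈[2..3] ⇒ +0.119873 -0.622079 = -0.502206;  D = +0.017174-0.501912i
d^3_{-1,0}: k∈[1..3] ⇒ +0.033281 -0.518126 +0.896268 = +0.411423;  D = +0.285902+0.295852i
d^3_{0,0}: k∈[0..3] ⇒ +0.004217 -0.196972 +1.022181 -0.589399 = +0.240028;  D = +0.240028+0.000000i
d^3_{1,0}: k∈[0..2] ⇒ -0.033281 +0.518126 -0.896268 = -0.411423;  D = -0.285902+0.295852i
d^3_{2,0}: k∈[0..1] ⇒ +0.119873 -0.622079 = -0.502206;  D = +0.017174+0.501912i
d^3_{3,0}: single k=0 term ⇒ -0.222966;  D = +0.165538+0.149368i
Y_3^{m'}(θ=2.3583,φ=0.9165) and Σ D·Y over m':
  (-0.1655+0.1494i)·(-0.1355-0.0560i)  (+0.0172-0.5019i)·(+0.0935+0.3482i)  (+0.2859+0.2959i)·(+0.2096-0.2733i)  (+0.2400+0.0000i)·(+0.1294+0.0000i)  (-0.2859+0.2959i)·(-0.2096-0.2733i)  (+0.0172+0.5019i)·(+0.0935-0.3482i)  (+0.1655+0.1494i)·(+0.1355-0.0560i)
Y_3^0(R⁻¹ n̂) = +0.727026-0.000000i

Re=0.7270 Im=0.0000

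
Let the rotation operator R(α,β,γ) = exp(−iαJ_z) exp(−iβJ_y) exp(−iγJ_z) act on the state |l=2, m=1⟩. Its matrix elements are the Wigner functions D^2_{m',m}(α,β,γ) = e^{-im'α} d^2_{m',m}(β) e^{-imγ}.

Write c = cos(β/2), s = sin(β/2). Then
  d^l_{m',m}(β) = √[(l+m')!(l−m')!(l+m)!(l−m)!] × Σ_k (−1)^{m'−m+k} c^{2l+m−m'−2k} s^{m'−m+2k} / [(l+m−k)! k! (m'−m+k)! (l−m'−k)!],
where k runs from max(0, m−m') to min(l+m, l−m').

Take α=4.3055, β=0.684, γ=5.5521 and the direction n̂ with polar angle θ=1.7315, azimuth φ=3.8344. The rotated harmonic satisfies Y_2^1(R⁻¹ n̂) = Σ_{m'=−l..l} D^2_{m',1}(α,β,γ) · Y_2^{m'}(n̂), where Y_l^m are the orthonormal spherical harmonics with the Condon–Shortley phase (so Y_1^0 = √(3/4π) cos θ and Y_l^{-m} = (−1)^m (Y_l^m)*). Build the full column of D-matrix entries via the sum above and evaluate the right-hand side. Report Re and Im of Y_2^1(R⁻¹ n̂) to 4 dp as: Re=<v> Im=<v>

Need the full column D^2_{m',1} for m'=−2..2 at α=4.3055, β=0.684, γ=5.5521.
cos(β/2)=0.942086, sin(β/2)=0.335372
d^2_{-2,1}: single k=3 term ⇒ +0.071072;  D = -0.070829+0.005870i
d^2_{-1,1}: k∈[2..3] ⇒ +0.299472 -0.012650 = +0.286821;  D = +0.091366-0.271880i
d^2_{0,1}: k∈[1..2] ⇒ +0.686869 -0.087045 = +0.599823;  D = +0.446539+0.400489i
d^2_{1,1}: k∈[0..1] ⇒ +0.787702 -0.299472 = +0.488230;  D = -0.443208+0.204780i
d^2_{2,1}: single k=0 term ⇒ -0.560826;  D = +0.014542+0.560637i
Y_2^{m'}(θ=1.7315,φ=3.8344) and Σ D·Y over m':
  (-0.0708+0.0059i)·(+0.0693-0.3699i)  (+0.0914-0.2719i)·(+0.0939-0.0779i)  (+0.4465+0.4005i)·(-0.2912+0.0000i)  (-0.4432+0.2048i)·(-0.0939-0.0779i)  (+0.0145+0.5606i)·(+0.0693+0.3699i)
Y_2^1(R⁻¹ n̂) = -0.294190-0.063099i

Re=-0.2942 Im=-0.0631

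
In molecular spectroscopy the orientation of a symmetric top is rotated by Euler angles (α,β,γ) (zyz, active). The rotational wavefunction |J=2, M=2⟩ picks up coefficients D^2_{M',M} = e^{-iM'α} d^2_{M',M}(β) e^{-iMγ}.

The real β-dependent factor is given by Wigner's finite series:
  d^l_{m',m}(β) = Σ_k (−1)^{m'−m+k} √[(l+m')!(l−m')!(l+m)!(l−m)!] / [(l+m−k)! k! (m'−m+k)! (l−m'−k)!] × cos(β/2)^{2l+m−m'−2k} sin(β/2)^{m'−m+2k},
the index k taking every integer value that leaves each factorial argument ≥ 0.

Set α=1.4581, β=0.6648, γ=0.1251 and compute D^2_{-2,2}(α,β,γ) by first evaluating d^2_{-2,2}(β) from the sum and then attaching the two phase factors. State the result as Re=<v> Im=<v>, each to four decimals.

Re=-0.0101 Im=0.0052

D^2_{-2,2}(1.4581,0.6648,0.1251) = e^{-i·-2·1.4581}·d^2_{-2,2}(0.6648)·e^{-i·2·0.1251}. Compute d first:
Half-angle: c=0.945262, s=0.326313. N=√(1·24·24·1)=24.000000
The bounds max(0,m−m')=4 and min(l+m,l−m')=4 give 1 term
  k=4: (−1)^0·24.0000/(24)·0.9453^0·0.3263^4 = +0.011338
d^2_{-2,2}(0.6648) = +0.011338
Phases: e^{-i·(-2)·1.4581}=-0.974706+0.223489i, e^{-i·(2)·0.1251}=+0.968863-0.247598i ⇒ D=-0.010080+0.005191i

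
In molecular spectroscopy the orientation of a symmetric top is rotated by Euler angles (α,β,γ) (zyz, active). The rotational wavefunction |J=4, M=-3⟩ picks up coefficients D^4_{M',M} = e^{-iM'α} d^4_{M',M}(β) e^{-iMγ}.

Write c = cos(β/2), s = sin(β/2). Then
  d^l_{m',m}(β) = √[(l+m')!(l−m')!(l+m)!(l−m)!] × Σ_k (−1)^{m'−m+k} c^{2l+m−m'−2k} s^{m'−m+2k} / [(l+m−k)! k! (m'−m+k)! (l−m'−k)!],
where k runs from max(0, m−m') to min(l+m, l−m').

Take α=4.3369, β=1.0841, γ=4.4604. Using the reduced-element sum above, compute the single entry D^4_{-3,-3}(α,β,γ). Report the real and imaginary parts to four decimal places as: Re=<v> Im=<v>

D^4_{-3,-3}(4.3369,1.0841,4.4604) = e^{-i·-3·4.3369}·d^4_{-3,-3}(1.0841)·e^{-i·-3·4.4604}. Compute d first:
c=cos(1.0841/2)=0.856653, s=sin(1.0841/2)=0.515893; N=√[1·5040·1·5040]=5040.000000
The bounds max(0,m−m')=0 and min(l+m,l−m')=1 give 2 terms
  k=0: (−1)^0·5040.0000/(5040)·0.8567^8·0.5159^0 = +0.290027
  k=1: (−1)^1·5040.0000/(720)·0.8567^6·0.5159^2 = -0.736287
d^4_{-3,-3}(1.0841) = +0.290027 -0.736287 = -0.446259
D = (+0.902899+0.429852i)·(-0.446259)·(+0.685993+0.727609i) = -0.136831-0.424764i

Re=-0.1368 Im=-0.4248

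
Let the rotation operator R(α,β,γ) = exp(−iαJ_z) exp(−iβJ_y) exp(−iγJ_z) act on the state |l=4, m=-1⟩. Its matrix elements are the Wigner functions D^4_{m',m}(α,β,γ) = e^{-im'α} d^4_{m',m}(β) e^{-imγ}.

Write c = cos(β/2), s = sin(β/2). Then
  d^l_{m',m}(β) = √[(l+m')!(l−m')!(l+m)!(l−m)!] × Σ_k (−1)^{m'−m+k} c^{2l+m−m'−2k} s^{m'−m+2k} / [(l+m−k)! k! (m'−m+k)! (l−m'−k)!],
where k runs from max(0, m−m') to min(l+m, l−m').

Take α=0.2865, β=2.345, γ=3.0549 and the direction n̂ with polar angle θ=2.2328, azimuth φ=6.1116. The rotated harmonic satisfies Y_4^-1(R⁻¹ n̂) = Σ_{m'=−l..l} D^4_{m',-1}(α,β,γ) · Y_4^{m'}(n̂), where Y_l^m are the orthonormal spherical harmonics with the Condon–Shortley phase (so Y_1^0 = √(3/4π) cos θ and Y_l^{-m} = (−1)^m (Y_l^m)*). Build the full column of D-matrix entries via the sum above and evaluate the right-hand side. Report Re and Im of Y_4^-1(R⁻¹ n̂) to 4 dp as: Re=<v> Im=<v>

Need the full column D^4_{m',-1} for m'=−4..4 at α=0.2865, β=2.345, γ=3.0549.
cos(β/2)=0.387849, sin(β/2)=0.921723
d^4_{-4,-1}: single k=3 term ⇒ +0.051429;  D = -0.025173-0.044847i
d^4_{-3,-1}: k∈[2..3] ⇒ +0.022953 -0.216058 = -0.193104;  D = +0.138254+0.134815i
d^4_{-2,-1}: k∈[1..3] ⇒ +0.005163 -0.145787 +0.548914 = +0.408289;  D = -0.360954-0.190820i
d^4_{-1,-1}: k∈[0..3] ⇒ +0.000512 -0.043378 +0.489973 -0.922417 = -0.475310;  D = +0.465853+0.094340i
d^4_{0,-1}: k∈[0..3] ⇒ -0.005442 +0.184408 -1.041490 +0.980349 = +0.117824;  D = -0.117381+0.010202i
d^4_{1,-1}: k∈[0..3] ⇒ +0.028918 -0.489973 +1.383625 -0.520959 = +0.401612;  D = -0.373968+0.146424i
d^4_{2,-1}: k∈[0..2] ⇒ -0.097191 +0.823370 -0.930040 = -0.203861;  D = +0.161087-0.124941i
d^4_{3,-1}: k∈[0..1] ⇒ +0.216058 -0.732146 = -0.516088;  D = +0.301796-0.418648i
d^4_{4,-1}: single k=0 term ⇒ -0.290458;  D = +0.096344-0.274014i
Y_4^{m'}(θ=2.2328,φ=6.1116) and Σ D·Y over m':
  (-0.0252-0.0448i)·(+0.1325+0.1085i)  (+0.1383+0.1348i)·(-0.3286-0.1859i)  (-0.3610-0.1908i)·(+0.3224+0.1152i)  (+0.4659+0.0943i)·(+0.0802+0.0139i)  (-0.1174+0.0102i)·(-0.3532+0.0000i)  (-0.3740+0.1464i)·(-0.0802+0.0139i)  (+0.1611-0.1249i)·(+0.3224-0.1152i)  (+0.3018-0.4186i)·(+0.3286-0.1859i)  (+0.0963-0.2740i)·(+0.1325-0.1085i)
Y_4^-1(R⁻¹ n̂) = +0.034187-0.487567i

Re=0.0342 Im=-0.4876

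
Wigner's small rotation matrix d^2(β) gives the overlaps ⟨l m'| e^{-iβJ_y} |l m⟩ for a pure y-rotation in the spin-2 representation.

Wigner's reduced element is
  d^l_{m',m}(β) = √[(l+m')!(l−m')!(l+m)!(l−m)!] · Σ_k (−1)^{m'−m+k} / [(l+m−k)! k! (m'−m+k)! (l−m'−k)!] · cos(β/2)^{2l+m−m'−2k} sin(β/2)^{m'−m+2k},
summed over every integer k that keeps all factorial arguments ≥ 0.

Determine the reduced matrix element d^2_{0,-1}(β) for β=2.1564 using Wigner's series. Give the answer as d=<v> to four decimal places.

d^2_{0,-1}(β=2.1564) via Wigner's sum:
Half-angle: c=0.472915, s=0.881108. N=√(2·2·1·6)=4.898979
The bounds max(0,m−m')=0 and min(l+m,l−m')=1 give 2 terms
  k=0: (−1)^1·4.8990/(2)·0.4729^3·0.8811^1 = -0.228273
  k=1: (−1)^2·4.8990/(2)·0.4729^1·0.8811^3 = +0.792403
d^2_{0,-1}(2.1564) = -0.228273 +0.792403 = +0.564130

d=0.5641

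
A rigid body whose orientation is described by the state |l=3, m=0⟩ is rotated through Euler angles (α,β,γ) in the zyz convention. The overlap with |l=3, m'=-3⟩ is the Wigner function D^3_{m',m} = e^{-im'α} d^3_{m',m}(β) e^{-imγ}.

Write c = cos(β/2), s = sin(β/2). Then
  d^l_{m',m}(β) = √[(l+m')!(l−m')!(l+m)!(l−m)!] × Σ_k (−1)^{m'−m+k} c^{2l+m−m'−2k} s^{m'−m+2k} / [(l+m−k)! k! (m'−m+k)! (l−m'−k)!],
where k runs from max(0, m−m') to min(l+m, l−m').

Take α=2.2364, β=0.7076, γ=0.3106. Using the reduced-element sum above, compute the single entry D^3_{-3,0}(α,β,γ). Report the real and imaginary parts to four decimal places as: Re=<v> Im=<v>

D^3_{-3,0}(2.2364,0.7076,0.3106) = e^{-i·-3·2.2364}·d^3_{-3,0}(0.7076)·e^{-i·0·0.3106}. Compute d first:
Half-angle: c=0.938063, s=0.346465. N=√(1·720·6·6)=160.996894
Admissible k: 3..3 (factorial args all ≥0)
  k=3: (−1)^0·160.9969/(36)·0.9381^3·0.3465^3 = +0.153528
d^3_{-3,0}(0.7076) = +0.153528
D = (+0.910620+0.413245i)·(+0.153528)·(+1.000000+0.000000i) = +0.139806+0.063445i

Re=0.1398 Im=0.0634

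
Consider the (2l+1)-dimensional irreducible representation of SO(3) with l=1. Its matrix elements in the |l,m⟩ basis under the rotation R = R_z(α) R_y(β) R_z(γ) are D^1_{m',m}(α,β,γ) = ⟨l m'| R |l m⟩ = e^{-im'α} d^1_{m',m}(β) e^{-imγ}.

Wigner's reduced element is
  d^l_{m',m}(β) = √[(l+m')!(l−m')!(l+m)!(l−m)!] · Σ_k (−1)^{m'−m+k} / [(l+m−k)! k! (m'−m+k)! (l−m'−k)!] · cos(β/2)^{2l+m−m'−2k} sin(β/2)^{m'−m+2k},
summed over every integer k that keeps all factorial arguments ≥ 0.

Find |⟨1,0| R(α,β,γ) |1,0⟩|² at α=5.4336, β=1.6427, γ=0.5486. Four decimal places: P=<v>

P=0.0052

First d^1_{0,0}(β=1.6427), then the phase factors e^{-i(0)α} and e^{-i(0)γ}:
With c≡cos(β/2)=0.681234 and s≡sin(β/2)=0.732066, N=[1·1·1·1]^{1/2}=1.000000
k∈{0,1} keeps every argument non-negative
  k=0: (−1)^0·1.0000/(1)·0.6812^2·0.7321^0 = +0.464079
  k=1: (−1)^1·1.0000/(1)·0.6812^0·0.7321^2 = -0.535921
d^1_{0,0}(1.6427) = +0.464079 -0.535921 = -0.071842
|D^1_{0,0}|² = |d^1_{0,0}(β)|² = (-0.071842)² = 0.005161 (the z-rotation phases have unit modulus)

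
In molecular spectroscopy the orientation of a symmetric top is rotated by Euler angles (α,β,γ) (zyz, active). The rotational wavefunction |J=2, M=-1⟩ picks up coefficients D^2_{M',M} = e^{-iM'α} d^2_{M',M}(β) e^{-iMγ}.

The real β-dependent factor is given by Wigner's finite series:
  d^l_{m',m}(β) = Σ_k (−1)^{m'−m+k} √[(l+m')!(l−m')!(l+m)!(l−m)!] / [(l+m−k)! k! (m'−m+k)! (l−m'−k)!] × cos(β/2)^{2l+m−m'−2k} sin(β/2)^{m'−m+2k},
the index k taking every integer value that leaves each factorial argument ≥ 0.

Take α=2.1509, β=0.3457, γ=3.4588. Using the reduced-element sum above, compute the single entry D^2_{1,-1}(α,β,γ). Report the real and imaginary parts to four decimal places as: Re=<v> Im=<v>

D^2_{1,-1}(2.1509,0.3457,3.4588) = e^{-i·1·2.1509}·d^2_{1,-1}(0.3457)·e^{-i·-1·3.4588}. Compute d first:
c=cos(0.3457/2)=0.985099, s=sin(0.3457/2)=0.171991; N=√[6·1·1·6]=6.000000
Admissible k: 0..1 (factorial args all ≥0)
  k=0: (−1)^2·6.0000/(2)·0.9851^2·0.1720^2 = +0.086117
  k=1: (−1)^3·6.0000/(6)·0.9851^0·0.1720^4 = -0.000875
d^2_{1,-1}(0.3457) = +0.086117 -0.000875 = +0.085242
Attach z-rotation phases: D = e^{-i(1)(2.1509)}·(+0.085242)·e^{-i(-1)(3.4588)} = +0.022153+0.082313i

Re=0.0222 Im=0.0823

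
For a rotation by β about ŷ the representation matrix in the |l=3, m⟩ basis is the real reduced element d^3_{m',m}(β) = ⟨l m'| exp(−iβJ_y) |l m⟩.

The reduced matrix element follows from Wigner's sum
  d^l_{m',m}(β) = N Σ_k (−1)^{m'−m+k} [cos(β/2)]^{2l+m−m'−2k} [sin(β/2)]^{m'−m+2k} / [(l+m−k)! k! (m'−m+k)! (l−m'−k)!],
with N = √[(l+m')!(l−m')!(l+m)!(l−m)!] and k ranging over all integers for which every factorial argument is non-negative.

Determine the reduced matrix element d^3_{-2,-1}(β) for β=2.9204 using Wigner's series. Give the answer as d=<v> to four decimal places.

d=-0.0083

d^3_{-2,-1}(β=2.9204) via Wigner's sum:
With c≡cos(β/2)=0.110371 and s≡sin(β/2)=0.993890, N=[1·120·2·24]^{1/2}=75.894664
The bounds max(0,m−m')=1 and min(l+m,l−m')=2 give 2 terms
  k=1: (−1)^0·75.8947/(24)·0.1104^5·0.9939^1 = +0.000051
  k=2: (−1)^1·75.8947/(12)·0.1104^3·0.9939^3 = -0.008349
d^3_{-2,-1}(2.9204) = +0.000051 -0.008349 = -0.008297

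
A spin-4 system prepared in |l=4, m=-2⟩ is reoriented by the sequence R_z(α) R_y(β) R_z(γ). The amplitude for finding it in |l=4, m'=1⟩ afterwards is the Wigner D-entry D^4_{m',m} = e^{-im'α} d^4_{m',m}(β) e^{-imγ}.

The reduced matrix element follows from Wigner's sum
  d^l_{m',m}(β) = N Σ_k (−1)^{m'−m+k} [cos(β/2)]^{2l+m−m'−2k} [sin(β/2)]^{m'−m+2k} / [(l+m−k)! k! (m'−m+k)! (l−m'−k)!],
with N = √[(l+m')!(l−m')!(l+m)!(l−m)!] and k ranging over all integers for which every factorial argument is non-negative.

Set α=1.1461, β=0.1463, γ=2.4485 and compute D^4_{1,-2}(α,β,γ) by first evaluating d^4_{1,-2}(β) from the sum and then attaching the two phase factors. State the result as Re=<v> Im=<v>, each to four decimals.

Split into d^4_{1,-2}(β=0.1463) × two z-phases.
Half-angle: c=0.997326, s=0.073085. N=√(120·6·2·720)=1018.233765
k∈{0,1,2} keeps every argument non-negative
  k=0: (−1)^3·1018.2338/(72)·0.9973^5·0.0731^3 = -0.005447
  k=1: (−1)^4·1018.2338/(48)·0.9973^3·0.0731^5 = +0.000044
  k=2: (−1)^5·1018.2338/(240)·0.9973^1·0.0731^7 = -0.000000
d^4_{1,-2}(0.1463) = -0.005447 +0.000044 -0.000000 = -0.005403
Phases: e^{-i·(1)·1.1461}=+0.412044-0.911164i, e^{-i·(-2)·2.4485}=+0.183564-0.983008i ⇒ D=+0.004431+0.003092i

Re=0.0044 Im=0.0031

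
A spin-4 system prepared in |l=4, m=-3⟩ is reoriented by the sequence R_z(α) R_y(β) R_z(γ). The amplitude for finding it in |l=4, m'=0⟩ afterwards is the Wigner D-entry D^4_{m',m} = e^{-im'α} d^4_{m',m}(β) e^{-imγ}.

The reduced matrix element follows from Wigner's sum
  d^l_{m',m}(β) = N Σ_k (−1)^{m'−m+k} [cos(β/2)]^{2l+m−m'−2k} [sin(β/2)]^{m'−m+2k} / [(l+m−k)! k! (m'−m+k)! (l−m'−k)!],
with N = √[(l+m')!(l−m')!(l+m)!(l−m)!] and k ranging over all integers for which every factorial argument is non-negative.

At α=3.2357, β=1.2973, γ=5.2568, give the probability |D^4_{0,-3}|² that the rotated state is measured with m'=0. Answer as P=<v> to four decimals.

P=0.1271

D^4_{0,-3}(3.2357,1.2973,5.2568) = e^{-i·0·3.2357}·d^4_{0,-3}(1.2973)·e^{-i·-3·5.2568}. Compute d first:
Half-angle: c=0.796900, s=0.604111. N=√(24·24·1·5040)=1703.830978
Admissible k: 0..1 (factorial args all ≥0)
  k=0: (−1)^3·1703.8310/(144)·0.7969^5·0.6041^3 = -0.838366
  k=1: (−1)^4·1703.8310/(144)·0.7969^3·0.6041^5 = +0.481792
d^4_{0,-3}(1.2973) = -0.838366 +0.481792 = -0.356574
|D^4_{0,-3}|² = |d^4_{0,-3}(β)|² = (-0.356574)² = 0.127145 (the z-rotation phases have unit modulus)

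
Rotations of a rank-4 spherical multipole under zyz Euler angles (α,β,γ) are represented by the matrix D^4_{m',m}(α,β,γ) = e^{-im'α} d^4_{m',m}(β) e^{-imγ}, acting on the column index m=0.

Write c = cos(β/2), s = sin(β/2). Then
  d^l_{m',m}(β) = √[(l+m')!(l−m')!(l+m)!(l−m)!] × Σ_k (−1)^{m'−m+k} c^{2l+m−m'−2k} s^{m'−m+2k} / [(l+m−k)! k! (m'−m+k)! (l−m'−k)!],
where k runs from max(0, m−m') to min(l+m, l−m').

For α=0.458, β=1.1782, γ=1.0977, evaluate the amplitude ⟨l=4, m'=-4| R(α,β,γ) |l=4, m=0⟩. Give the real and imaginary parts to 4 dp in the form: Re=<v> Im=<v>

Re=-0.0984 Im=0.3681

D^4_{-4,0}(0.458,1.1782,1.0977) = e^{-i·-4·0.458}·d^4_{-4,0}(1.1782)·e^{-i·0·1.0977}. Compute d first:
c=cos(1.1782/2)=0.831441, s=sin(1.1782/2)=0.555613; N=√[1·40320·24·24]=4819.161753
Admissible k: 4..4 (factorial args all ≥0)
  k=4: (−1)^0·4819.1618/(576)·0.8314^4·0.5556^4 = +0.381035
d^4_{-4,0}(1.1782) = +0.381035
D = (-0.258244+0.966080i)·(+0.381035)·(+1.000000+0.000000i) = -0.098400+0.368110i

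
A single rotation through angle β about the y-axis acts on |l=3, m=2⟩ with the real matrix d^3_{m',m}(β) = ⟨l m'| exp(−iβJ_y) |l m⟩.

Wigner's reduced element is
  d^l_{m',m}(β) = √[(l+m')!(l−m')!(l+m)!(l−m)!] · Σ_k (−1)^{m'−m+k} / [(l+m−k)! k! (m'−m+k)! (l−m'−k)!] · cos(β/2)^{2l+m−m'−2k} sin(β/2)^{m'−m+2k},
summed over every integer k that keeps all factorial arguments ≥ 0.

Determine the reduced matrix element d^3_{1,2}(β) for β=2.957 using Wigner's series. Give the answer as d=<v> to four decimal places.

d^3_{1,2}(β=2.957) via Wigner's sum:
With c≡cos(β/2)=0.092165 and s≡sin(β/2)=0.995744, N=[24·2·120·1]^{1/2}=75.894664
k: max(0,(2)−(1))=1 … min(3+(2),3−(1))=2
  k=1: (−1)^0·75.8947/(24)·0.0922^5·0.9957^1 = +0.000021
  k=2: (−1)^1·75.8947/(12)·0.0922^3·0.9957^3 = -0.004889
d^3_{1,2}(2.957) = +0.000021 -0.004889 = -0.004868

d=-0.0049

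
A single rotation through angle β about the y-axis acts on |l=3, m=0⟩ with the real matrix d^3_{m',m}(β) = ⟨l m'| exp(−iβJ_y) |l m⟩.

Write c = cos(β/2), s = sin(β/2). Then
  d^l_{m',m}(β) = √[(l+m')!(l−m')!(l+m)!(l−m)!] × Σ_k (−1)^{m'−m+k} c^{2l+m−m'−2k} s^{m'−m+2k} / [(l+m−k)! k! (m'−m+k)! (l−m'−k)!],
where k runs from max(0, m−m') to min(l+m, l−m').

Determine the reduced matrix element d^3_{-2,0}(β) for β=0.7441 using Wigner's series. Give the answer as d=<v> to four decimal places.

d^3_{-2,0}(β=0.7441) via Wigner's sum:
With c≡cos(β/2)=0.931584 and s≡sin(β/2)=0.363526, N=[1·120·6·6]^{1/2}=65.726707
The bounds max(0,m−m')=2 and min(l+m,l−m')=3 give 2 terms
  k=2: (−1)^0·65.7267/(12)·0.9316^4·0.3635^2 = +0.545155
  k=3: (−1)^1·65.7267/(12)·0.9316^2·0.3635^4 = -0.083013
d^3_{-2,0}(0.7441) = +0.545155 -0.083013 = +0.462142

d=0.4621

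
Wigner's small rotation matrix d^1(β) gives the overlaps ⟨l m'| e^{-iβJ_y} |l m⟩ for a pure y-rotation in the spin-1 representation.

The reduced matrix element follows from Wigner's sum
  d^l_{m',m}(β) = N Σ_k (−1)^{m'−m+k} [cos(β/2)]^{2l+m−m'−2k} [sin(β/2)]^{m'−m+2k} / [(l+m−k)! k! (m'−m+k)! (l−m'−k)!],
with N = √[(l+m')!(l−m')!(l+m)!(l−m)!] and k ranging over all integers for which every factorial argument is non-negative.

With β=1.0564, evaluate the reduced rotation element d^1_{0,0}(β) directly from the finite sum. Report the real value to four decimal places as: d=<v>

d^1_{0,0}(β=1.0564) via Wigner's sum:
c=cos(1.0564/2)=0.863716, s=sin(1.0564/2)=0.503979; N=√[1·1·1·1]=1.000000
k∈{0,1} keeps every argument non-negative
  k=0: (−1)^0·1.0000/(1)·0.8637^2·0.5040^0 = +0.746005
  k=1: (−1)^1·1.0000/(1)·0.8637^0·0.5040^2 = -0.253995
d^1_{0,0}(1.0564) = +0.746005 -0.253995 = +0.492009

d=0.4920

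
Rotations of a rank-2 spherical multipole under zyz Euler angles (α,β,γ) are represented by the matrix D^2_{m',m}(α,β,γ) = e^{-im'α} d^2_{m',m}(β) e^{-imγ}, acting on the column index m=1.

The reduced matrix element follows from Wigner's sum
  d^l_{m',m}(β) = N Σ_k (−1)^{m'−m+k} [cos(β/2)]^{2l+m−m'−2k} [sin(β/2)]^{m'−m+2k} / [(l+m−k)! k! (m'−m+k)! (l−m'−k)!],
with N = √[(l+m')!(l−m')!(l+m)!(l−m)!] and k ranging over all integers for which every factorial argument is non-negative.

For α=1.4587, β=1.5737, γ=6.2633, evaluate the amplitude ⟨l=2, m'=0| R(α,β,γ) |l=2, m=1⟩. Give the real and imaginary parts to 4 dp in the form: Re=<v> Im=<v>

Re=-0.0036 Im=-0.0001

D^2_{0,1}(1.4587,1.5737,6.2633) = e^{-i·0·1.4587}·d^2_{0,1}(1.5737)·e^{-i·1·6.2633}. Compute d first:
c=cos(1.5737/2)=0.706079, s=sin(1.5737/2)=0.708133; N=√[2·2·6·1]=4.898979
Admissible k: 1..2 (factorial args all ≥0)
  k=1: (−1)^0·4.8990/(2)·0.7061^3·0.7081^1 = +0.610592
  k=2: (−1)^1·4.8990/(2)·0.7061^1·0.7081^3 = -0.614148
d^2_{0,1}(1.5737) = +0.610592 -0.614148 = -0.003556
D = (+1.000000+0.000000i)·(-0.003556)·(+0.999802+0.019884i) = -0.003556-0.000071i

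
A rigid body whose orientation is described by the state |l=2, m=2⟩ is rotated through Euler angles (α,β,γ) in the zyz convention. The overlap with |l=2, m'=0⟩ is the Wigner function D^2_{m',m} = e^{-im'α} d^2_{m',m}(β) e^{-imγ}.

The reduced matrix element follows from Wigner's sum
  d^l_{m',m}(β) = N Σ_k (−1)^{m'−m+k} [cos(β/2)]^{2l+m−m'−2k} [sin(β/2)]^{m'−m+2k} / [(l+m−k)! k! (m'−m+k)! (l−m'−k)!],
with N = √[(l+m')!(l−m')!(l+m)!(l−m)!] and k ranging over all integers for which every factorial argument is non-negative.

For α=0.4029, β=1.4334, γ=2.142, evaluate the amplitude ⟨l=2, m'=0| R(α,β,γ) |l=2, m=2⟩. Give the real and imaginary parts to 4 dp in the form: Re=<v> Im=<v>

Split into d^2_{0,2}(β=1.4334) × two z-phases.
c=cos(1.4334/2)=0.753978, s=sin(1.4334/2)=0.656900; N=√[2·2·24·1]=9.797959
k∈{2} keeps every argument non-negative
  k=2: (−1)^0·9.7980/(4)·0.7540^2·0.6569^2 = +0.600885
d^2_{0,2}(1.4334) = +0.600885
Attach z-rotation phases: D = e^{-i(0)(0.4029)}·(+0.600885)·e^{-i(2)(2.142)} = -0.249611+0.546587i

Re=-0.2496 Im=0.5466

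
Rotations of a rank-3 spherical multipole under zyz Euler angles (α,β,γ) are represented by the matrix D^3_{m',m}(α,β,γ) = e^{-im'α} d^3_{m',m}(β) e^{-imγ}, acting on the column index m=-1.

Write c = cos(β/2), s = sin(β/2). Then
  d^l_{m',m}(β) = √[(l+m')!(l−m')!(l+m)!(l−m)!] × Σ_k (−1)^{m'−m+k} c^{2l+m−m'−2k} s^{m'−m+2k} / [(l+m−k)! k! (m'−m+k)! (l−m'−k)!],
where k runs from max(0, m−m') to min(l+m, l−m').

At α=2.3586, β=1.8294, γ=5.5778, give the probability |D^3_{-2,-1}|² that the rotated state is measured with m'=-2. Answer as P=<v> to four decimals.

First d^3_{-2,-1}(β=1.8294), then the phase factors e^{-i(-2)α} and e^{-i(-1)γ}:
c=cos(1.8294/2)=0.610028, s=sin(1.8294/2)=0.792380; N=√[1·120·2·24]=75.894664
The bounds max(0,m−m')=1 and min(l+m,l−m')=2 give 2 terms
  k=1: (−1)^0·75.8947/(24)·0.6100^5·0.7924^1 = +0.211682
  k=2: (−1)^1·75.8947/(12)·0.6100^3·0.7924^3 = -0.714299
d^3_{-2,-1}(1.8294) = +0.211682 -0.714299 = -0.502617
|D^3_{-2,-1}|² = |d^3_{-2,-1}(β)|² = (-0.502617)² = 0.252624 (the z-rotation phases have unit modulus)

P=0.2526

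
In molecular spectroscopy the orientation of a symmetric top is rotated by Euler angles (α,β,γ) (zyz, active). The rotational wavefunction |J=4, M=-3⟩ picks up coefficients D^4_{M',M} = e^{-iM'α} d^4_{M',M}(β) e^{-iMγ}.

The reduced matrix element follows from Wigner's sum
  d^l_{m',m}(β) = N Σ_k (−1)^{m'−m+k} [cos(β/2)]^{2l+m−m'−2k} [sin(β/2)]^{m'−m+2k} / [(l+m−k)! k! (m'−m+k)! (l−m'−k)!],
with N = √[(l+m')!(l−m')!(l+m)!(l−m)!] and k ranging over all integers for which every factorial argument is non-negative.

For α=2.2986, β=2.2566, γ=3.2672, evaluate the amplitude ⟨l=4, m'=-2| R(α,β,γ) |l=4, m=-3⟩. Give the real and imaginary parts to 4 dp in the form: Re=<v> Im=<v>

Re=-0.0285 Im=0.1066

Split into d^4_{-2,-3}(β=2.2566) × two z-phases.
c=cos(2.2566/2)=0.428197, s=sin(2.2566/2)=0.903686; N=√[2·720·1·5040]=2693.993318
Admissible k: 0..1 (factorial args all ≥0)
  k=0: (−1)^1·2693.9933/(720)·0.4282^7·0.9037^1 = -0.008925
  k=1: (−1)^2·2693.9933/(240)·0.4282^5·0.9037^3 = +0.119249
d^4_{-2,-3}(2.2566) = -0.008925 +0.119249 = +0.110324
D = (-0.114934-0.993373i)·(+0.110324)·(-0.929839-0.367967i) = -0.028536+0.106570i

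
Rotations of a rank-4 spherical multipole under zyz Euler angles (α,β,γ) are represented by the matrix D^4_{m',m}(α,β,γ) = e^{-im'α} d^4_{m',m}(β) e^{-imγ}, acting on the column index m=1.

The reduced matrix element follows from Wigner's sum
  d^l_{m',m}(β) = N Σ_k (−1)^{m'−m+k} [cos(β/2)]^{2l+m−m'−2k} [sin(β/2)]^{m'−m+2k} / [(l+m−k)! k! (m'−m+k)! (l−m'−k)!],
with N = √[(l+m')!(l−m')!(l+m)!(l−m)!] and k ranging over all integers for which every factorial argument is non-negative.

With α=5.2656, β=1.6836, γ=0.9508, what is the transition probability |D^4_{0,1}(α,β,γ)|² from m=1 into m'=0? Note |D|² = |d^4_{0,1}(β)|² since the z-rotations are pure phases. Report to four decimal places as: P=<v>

P=0.0331

Split into d^4_{0,1}(β=1.6836) × two z-phases.
With c≡cos(β/2)=0.666121 and s≡sin(β/2)=0.745843, N=[24·24·120·6]^{1/2}=643.987578
The bounds max(0,m−m')=1 and min(l+m,l−m')=4 give 4 terms
  k=1: (−1)^0·643.9876/(144)·0.6661^7·0.7458^1 = +0.194105
  k=2: (−1)^1·643.9876/(24)·0.6661^5·0.7458^3 = -1.460078
  k=3: (−1)^2·643.9876/(24)·0.6661^3·0.7458^5 = +1.830478
  k=4: (−1)^3·643.9876/(144)·0.6661^1·0.7458^7 = -0.382474
d^4_{0,1}(1.6836) = +0.194105 -1.460078 +1.830478 -0.382474 = +0.182031
|D^4_{0,1}|² = |d^4_{0,1}(β)|² = (+0.182031)² = 0.033135 (the z-rotation phases have unit modulus)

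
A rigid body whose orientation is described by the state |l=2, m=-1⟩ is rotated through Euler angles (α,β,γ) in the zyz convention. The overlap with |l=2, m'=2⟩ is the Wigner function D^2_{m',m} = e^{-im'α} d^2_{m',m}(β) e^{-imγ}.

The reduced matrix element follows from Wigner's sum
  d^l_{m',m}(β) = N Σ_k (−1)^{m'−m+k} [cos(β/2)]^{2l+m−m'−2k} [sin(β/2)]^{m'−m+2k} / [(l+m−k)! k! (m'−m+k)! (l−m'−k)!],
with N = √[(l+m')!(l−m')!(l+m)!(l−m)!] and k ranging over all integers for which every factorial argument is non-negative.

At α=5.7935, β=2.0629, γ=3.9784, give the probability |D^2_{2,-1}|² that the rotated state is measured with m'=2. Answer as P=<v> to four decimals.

First d^2_{2,-1}(β=2.0629), then the phase factors e^{-i(2)α} and e^{-i(-1)γ}:
c=cos(2.0629/2)=0.513575, s=sin(2.0629/2)=0.858045; N=√[24·1·1·6]=12.000000
k∈{0} keeps every argument non-negative
  k=0: (−1)^3·12.0000/(6)·0.5136^1·0.8580^3 = -0.648879
d^2_{2,-1}(2.0629) = -0.648879
|D^2_{2,-1}|² = |d^2_{2,-1}(β)|² = (-0.648879)² = 0.421044 (the z-rotation phases have unit modulus)

P=0.4210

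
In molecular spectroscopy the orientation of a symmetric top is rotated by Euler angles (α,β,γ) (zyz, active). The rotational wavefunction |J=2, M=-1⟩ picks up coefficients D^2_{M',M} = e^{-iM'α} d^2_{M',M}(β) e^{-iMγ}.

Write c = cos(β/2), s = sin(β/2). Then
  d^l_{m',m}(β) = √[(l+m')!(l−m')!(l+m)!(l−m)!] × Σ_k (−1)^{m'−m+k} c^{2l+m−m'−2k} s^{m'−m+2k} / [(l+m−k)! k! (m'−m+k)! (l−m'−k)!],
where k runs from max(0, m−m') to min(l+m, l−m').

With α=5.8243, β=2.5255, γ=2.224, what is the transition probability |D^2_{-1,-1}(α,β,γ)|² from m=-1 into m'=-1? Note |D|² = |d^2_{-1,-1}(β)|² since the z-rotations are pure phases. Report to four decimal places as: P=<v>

Split into d^2_{-1,-1}(β=2.5255) × two z-phases.
With c≡cos(β/2)=0.303198 and s≡sin(β/2)=0.952928, N=[1·6·1·6]^{1/2}=6.000000
k∈{0,1} keeps every argument non-negative
  k=0: (−1)^0·6.0000/(6)·0.3032^4·0.9529^0 = +0.008451
  k=1: (−1)^1·6.0000/(2)·0.3032^2·0.9529^2 = -0.250434
d^2_{-1,-1}(2.5255) = +0.008451 -0.250434 = -0.241983
|D^2_{-1,-1}|² = |d^2_{-1,-1}(β)|² = (-0.241983)² = 0.058556 (the z-rotation phases have unit modulus)

P=0.0586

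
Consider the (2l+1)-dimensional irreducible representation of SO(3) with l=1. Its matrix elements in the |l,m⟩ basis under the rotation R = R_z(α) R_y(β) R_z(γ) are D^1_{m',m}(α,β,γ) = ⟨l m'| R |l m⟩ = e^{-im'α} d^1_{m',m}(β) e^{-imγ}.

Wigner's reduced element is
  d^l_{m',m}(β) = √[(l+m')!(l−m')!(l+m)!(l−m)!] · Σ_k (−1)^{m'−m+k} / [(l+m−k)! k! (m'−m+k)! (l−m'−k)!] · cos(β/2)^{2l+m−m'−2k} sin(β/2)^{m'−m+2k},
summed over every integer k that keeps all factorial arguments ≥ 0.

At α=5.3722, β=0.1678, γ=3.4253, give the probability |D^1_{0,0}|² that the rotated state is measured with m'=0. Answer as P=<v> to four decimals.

P=0.9721

First d^1_{0,0}(β=0.1678), then the phase factors e^{-i(0)α} and e^{-i(0)γ}:
Half-angle: c=0.996482, s=0.083802. N=√(1·1·1·1)=1.000000
k: max(0,(0)−(0))=0 … min(1+(0),1−(0))=1
  k=0: (−1)^0·1.0000/(1)·0.9965^2·0.0838^0 = +0.992977
  k=1: (−1)^1·1.0000/(1)·0.9965^0·0.0838^2 = -0.007023
d^1_{0,0}(0.1678) = +0.992977 -0.007023 = +0.985955
|D^1_{0,0}|² = |d^1_{0,0}(β)|² = (+0.985955)² = 0.972106 (the z-rotation phases have unit modulus)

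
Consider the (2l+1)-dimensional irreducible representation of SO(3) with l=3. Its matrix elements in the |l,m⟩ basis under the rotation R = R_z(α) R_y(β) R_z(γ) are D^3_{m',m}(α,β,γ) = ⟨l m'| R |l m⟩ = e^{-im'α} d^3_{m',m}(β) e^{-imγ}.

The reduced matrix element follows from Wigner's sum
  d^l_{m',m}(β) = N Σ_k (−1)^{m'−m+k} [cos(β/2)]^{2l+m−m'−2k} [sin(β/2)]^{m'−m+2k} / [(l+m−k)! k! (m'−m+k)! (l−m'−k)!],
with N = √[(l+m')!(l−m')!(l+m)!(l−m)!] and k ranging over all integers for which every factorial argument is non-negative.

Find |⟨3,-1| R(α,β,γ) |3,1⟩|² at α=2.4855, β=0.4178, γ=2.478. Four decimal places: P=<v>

P=0.0494

First d^3_{-1,1}(β=0.4178), then the phase factors e^{-i(-1)α} and e^{-i(1)γ}:
Half-angle: c=0.978260, s=0.207384. N=√(2·24·24·2)=48.000000
k∈{2,3,4} keeps every argument non-negative
  k=2: (−1)^0·48.0000/(8)·0.9783^4·0.2074^2 = +0.236330
  k=3: (−1)^1·48.0000/(6)·0.9783^2·0.2074^4 = -0.014161
  k=4: (−1)^2·48.0000/(48)·0.9783^0·0.2074^6 = +0.000080
d^3_{-1,1}(0.4178) = +0.236330 -0.014161 +0.000080 = +0.222248
|D^3_{-1,1}|² = |d^3_{-1,1}(β)|² = (+0.222248)² = 0.049394 (the z-rotation phases have unit modulus)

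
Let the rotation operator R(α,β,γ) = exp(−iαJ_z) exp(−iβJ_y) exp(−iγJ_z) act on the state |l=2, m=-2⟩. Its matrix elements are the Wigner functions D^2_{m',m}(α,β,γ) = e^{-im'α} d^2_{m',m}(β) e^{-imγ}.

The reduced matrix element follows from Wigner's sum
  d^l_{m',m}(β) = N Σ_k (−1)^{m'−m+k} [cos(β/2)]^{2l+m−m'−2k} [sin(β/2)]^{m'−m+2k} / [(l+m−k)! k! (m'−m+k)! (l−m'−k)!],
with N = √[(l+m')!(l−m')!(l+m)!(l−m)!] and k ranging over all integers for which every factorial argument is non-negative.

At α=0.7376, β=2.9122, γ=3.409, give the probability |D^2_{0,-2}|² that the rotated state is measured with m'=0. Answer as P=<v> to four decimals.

D^2_{0,-2}(0.7376,2.9122,3.409) = e^{-i·0·0.7376}·d^2_{0,-2}(2.9122)·e^{-i·-2·3.409}. Compute d first:
c=cos(2.9122/2)=0.114445, s=sin(2.9122/2)=0.993430; N=√[2·2·1·24]=9.797959
k∈{0} keeps every argument non-negative
  k=0: (−1)^2·9.7980/(4)·0.1144^2·0.9934^2 = +0.031662
d^2_{0,-2}(2.9122) = +0.031662
|D^2_{0,-2}|² = |d^2_{0,-2}(β)|² = (+0.031662)² = 0.001003 (the z-rotation phases have unit modulus)

P=0.0010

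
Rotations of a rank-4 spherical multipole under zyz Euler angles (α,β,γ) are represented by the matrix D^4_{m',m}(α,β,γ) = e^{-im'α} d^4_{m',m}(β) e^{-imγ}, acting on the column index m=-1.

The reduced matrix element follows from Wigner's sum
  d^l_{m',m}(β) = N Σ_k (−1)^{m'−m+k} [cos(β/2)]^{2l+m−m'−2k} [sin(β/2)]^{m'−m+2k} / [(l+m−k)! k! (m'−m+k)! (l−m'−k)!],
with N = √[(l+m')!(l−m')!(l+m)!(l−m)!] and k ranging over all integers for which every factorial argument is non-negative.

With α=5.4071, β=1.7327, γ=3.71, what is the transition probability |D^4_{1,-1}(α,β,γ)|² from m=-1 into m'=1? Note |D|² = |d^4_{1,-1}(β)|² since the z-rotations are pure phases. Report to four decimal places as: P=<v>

P=0.0542

D^4_{1,-1}(5.4071,1.7327,3.71) = e^{-i·1·5.4071}·d^4_{1,-1}(1.7327)·e^{-i·-1·3.71}. Compute d first:
With c≡cos(β/2)=0.647612 and s≡sin(β/2)=0.761970, N=[120·6·6·120]^{1/2}=720.000000
The bounds max(0,m−m')=0 and min(l+m,l−m')=3 give 4 terms
  k=0: (−1)^2·720.0000/(72)·0.6476^6·0.7620^2 = +0.428317
  k=1: (−1)^3·720.0000/(24)·0.6476^4·0.7620^4 = -1.778824
  k=2: (−1)^4·720.0000/(48)·0.6476^2·0.7620^6 = +1.231258
  k=3: (−1)^5·720.0000/(720)·0.6476^0·0.7620^8 = -0.113633
d^4_{1,-1}(1.7327) = +0.428317 -1.778824 +1.231258 -0.113633 = -0.232881
|D^4_{1,-1}|² = |d^4_{1,-1}(β)|² = (-0.232881)² = 0.054234 (the z-rotation phases have unit modulus)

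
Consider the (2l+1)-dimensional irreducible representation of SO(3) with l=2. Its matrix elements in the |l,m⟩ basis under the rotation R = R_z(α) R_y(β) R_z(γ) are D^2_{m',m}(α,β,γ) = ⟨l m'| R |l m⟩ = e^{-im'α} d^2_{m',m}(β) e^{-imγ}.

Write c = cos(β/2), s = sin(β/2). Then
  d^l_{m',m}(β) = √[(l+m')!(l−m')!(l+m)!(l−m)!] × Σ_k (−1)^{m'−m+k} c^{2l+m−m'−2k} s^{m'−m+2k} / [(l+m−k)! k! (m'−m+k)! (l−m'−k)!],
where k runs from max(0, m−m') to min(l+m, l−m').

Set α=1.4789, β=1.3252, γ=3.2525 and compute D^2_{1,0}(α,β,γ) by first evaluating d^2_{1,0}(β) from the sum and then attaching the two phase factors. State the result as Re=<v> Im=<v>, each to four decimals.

Re=-0.0265 Im=0.2876

Split into d^2_{1,0}(β=1.3252) × two z-phases.
Half-angle: c=0.788395, s=0.615169. N=√(6·1·2·2)=4.898979
Admissible k: 0..1 (factorial args all ≥0)
  k=0: (−1)^1·4.8990/(2)·0.7884^3·0.6152^1 = -0.738418
  k=1: (−1)^2·4.8990/(2)·0.7884^1·0.6152^3 = +0.449575
d^2_{1,0}(1.3252) = -0.738418 +0.449575 = -0.288843
Attach z-rotation phases: D = e^{-i(1)(1.4789)}·(-0.288843)·e^{-i(0)(3.2525)} = -0.026506+0.287624i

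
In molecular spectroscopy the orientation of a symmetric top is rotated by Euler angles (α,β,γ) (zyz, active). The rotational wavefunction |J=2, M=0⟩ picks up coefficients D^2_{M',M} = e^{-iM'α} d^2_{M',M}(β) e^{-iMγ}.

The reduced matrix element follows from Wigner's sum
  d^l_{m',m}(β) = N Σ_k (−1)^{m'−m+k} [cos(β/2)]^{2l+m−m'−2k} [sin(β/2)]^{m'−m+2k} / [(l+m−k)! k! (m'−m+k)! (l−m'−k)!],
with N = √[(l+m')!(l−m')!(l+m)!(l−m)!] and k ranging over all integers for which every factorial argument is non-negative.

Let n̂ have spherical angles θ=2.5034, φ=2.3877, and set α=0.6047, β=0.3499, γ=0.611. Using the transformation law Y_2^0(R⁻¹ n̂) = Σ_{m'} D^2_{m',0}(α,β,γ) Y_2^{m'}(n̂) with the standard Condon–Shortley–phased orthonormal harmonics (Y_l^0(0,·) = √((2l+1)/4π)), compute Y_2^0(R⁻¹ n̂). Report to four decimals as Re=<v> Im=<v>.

Re=0.2864 Im=0.0000

Need the full column D^2_{m',0} for m'=−2..2 at α=0.6047, β=0.3499, γ=0.611.
cos(β/2)=0.984735, sin(β/2)=0.174059
d^2_{-2,0}: single k=2 term ⇒ +0.071963;  D = +0.025445+0.067314i
d^2_{-1,0}: k∈[1..2] ⇒ +0.407127 -0.012720 = +0.394407;  D = +0.324468+0.224227i
d^2_{0,0}: k∈[0..2] ⇒ +0.940325 -0.117514 +0.000918 = +0.823728;  D = +0.823728+0.000000i
d^2_{1,0}: k∈[0..1] ⇒ -0.407127 +0.012720 = -0.394407;  D = -0.324468+0.224227i
d^2_{2,0}: single k=0 term ⇒ +0.071963;  D = +0.025445-0.067314i
Y_2^{m'}(θ=2.5034,φ=2.3877) and Σ D·Y over m':
  (+0.0254+0.0673i)·(+0.0086+0.1368i)  (+0.3245+0.2242i)·(+0.2695+0.2530i)  (+0.8237+0.0000i)·(+0.2950+0.0000i)  (-0.3245+0.2242i)·(-0.2695+0.2530i)  (+0.0254-0.0673i)·(+0.0086-0.1368i)
Y_2^0(R⁻¹ n̂) = +0.286411-0.000000i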